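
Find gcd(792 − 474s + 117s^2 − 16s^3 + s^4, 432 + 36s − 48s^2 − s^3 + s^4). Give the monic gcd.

Repeated division with remainder:
  s^4 − 16s^3 + 117s^2 − 474s + 792 = (s^4 − s^3 − 48s^2 + 36s + 432) + (−15s^3 + 165s^2 − 510s + 360)
  s^4 − s^3 − 48s^2 + 36s + 432 = (−(1/15)s − 2/3)(−15s^3 + 165s^2 − 510s + 360) + (28s^2 − 280s + 672)
  −15s^3 + 165s^2 − 510s + 360 = (−(15/28)s + 15/28)(28s^2 − 280s + 672) + (0)
Last nonzero remainder: 28s^2 − 280s + 672. Dividing through by 28 gives the monic gcd s^2 − 10s + 24.

24 − 10s + s^2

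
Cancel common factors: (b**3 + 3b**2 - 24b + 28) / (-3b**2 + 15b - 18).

(-b**2 - 5b + 14)/(3b - 9)

Euclidean algorithm in ℚ[b]:
  b**3 + 3b**2 - 24b + 28 = (-(1/3)b - 8/3)(-3b**2 + 15b - 18) + (10b - 20)
  -3b**2 + 15b - 18 = (-(3/10)b + 9/10)(10b - 20) + (0)
Last nonzero remainder: 10b - 20. Dividing through by 10 gives the monic gcd b - 2.
Cancel b - 2 from numerator and denominator to get the reduced form.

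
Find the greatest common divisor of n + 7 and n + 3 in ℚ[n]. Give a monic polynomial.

1

Repeated division with remainder:
  n + 7 = (n + 3) + (4)
  n + 3 = ((1/4)n + 3/4)(4) + (0)
The last nonzero remainder is the constant 4, so the polynomials are coprime and gcd = 1.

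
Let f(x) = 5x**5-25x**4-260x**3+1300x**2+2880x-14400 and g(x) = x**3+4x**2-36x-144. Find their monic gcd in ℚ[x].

By polynomial division,
  5x**5-25x**4-260x**3+1300x**2+2880x-14400 = (5x**2-45x+100)(x**3+4x**2-36x-144) + (0)
The last nonzero remainder x**3+4x**2-36x-144 is already monic.

x**3+4x**2-36x-144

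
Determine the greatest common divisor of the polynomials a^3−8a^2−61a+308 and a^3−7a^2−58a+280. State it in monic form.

a^2+3a−28

Apply the Euclidean algorithm:
  a^3−8a^2−61a+308 = (a^3−7a^2−58a+280) + (−a^2−3a+28)
  a^3−7a^2−58a+280 = (−a+10)(−a^2−3a+28) + (0)
Last nonzero remainder: −a^2−3a+28. Dividing through by −1 gives the monic gcd a^2+3a−28.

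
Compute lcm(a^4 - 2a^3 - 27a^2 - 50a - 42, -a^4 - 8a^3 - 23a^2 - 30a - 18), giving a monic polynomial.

a^5 + a^4 - 33a^3 - 131a^2 - 192a - 126

Apply the Euclidean algorithm:
  a^4 - 2a^3 - 27a^2 - 50a - 42 = (-1)(-a^4 - 8a^3 - 23a^2 - 30a - 18) + (-10a^3 - 50a^2 - 80a - 60)
  -a^4 - 8a^3 - 23a^2 - 30a - 18 = ((1/10)a + 3/10)(-10a^3 - 50a^2 - 80a - 60) + (0)
Last nonzero remainder: -10a^3 - 50a^2 - 80a - 60. Dividing through by -10 gives the monic gcd a^3 + 5a^2 + 8a + 6.
Then lcm(f, g) = f·g / gcd(f, g); expanding and making the result monic gives the answer.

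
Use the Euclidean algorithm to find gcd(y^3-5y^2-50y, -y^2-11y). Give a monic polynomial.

Apply the Euclidean algorithm:
  y^3-5y^2-50y = (-y+16)(-y^2-11y) + (126y)
  -y^2-11y = (-(1/126)y-11/126)(126y) + (0)
Last nonzero remainder: 126y. Dividing through by 126 gives the monic gcd y.

y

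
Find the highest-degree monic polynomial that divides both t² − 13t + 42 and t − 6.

Euclidean algorithm in ℚ[t]:
  t² − 13t + 42 = (t − 7)(t − 6) + (0)
The last nonzero remainder t − 6 is already monic.

t − 6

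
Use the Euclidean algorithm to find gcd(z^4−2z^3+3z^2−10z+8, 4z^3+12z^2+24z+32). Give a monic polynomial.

z^2+z+4

Repeated division with remainder:
  z^4−2z^3+3z^2−10z+8 = ((1/4)z−5/4)(4z^3+12z^2+24z+32) + (12z^2+12z+48)
  4z^3+12z^2+24z+32 = ((1/3)z+2/3)(12z^2+12z+48) + (0)
Last nonzero remainder: 12z^2+12z+48. Dividing through by 12 gives the monic gcd z^2+z+4.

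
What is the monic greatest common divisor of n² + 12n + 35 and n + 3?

Euclidean algorithm in ℚ[n]:
  n² + 12n + 35 = (n + 9)(n + 3) + (8)
  n + 3 = ((1/8)n + 3/8)(8) + (0)
The last nonzero remainder is the constant 8, so the polynomials are coprime and gcd = 1.

1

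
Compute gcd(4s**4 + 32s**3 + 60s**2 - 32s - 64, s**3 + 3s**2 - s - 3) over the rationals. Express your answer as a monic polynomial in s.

Euclidean algorithm in ℚ[s]:
  4s**4 + 32s**3 + 60s**2 - 32s - 64 = (4s + 20)(s**3 + 3s**2 - s - 3) + (4s**2 - 4)
  s**3 + 3s**2 - s - 3 = ((1/4)s + 3/4)(4s**2 - 4) + (0)
Last nonzero remainder: 4s**2 - 4. Dividing through by 4 gives the monic gcd s**2 - 1.

s**2 - 1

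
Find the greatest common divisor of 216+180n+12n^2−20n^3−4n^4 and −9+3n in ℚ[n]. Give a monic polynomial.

−3+n

By polynomial division,
  −4n^4−20n^3+12n^2+180n+216 = (−(4/3)n^3−(32/3)n^2−28n−24)(3n−9) + (0)
Last nonzero remainder: 3n−9. Dividing through by 3 gives the monic gcd n−3.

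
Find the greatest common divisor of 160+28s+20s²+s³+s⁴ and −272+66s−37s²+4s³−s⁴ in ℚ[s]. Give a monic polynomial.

By polynomial division,
  s⁴+s³+20s²+28s+160 = (−1)(−s⁴+4s³−37s²+66s−272) + (5s³−17s²+94s−112)
  −s⁴+4s³−37s²+66s−272 = (−(1/5)s+3/25)(5s³−17s²+94s−112) + (−(404/25)s²+(808/25)s−6464/25)
  5s³−17s²+94s−112 = (−(125/404)s+175/404)(−(404/25)s²+(808/25)s−6464/25) + (0)
Last nonzero remainder: −(404/25)s²+(808/25)s−6464/25. Dividing through by −404/25 gives the monic gcd s²−2s+16.

16−2s+s²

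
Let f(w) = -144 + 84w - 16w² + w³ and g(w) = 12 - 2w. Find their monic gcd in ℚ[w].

Apply the Euclidean algorithm:
  w³ - 16w² + 84w - 144 = (-(1/2)w² + 5w - 12)(-2w + 12) + (0)
Last nonzero remainder: -2w + 12. Dividing through by -2 gives the monic gcd w - 6.

-6 + w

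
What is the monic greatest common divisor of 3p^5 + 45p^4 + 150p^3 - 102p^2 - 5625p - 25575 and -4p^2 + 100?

Repeated division with remainder:
  3p^5 + 45p^4 + 150p^3 - 102p^2 - 5625p - 25575 = (-(3/4)p^3 - (45/4)p^2 - (225/4)p - 1023/4)(-4p^2 + 100) + (0)
Last nonzero remainder: -4p^2 + 100. Dividing through by -4 gives the monic gcd p^2 - 25.

p^2 - 25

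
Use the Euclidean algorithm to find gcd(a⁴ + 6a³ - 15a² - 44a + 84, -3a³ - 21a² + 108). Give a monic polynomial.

a² + a - 6

Repeated division with remainder:
  a⁴ + 6a³ - 15a² - 44a + 84 = (-(1/3)a + 1/3)(-3a³ - 21a² + 108) + (-8a² - 8a + 48)
  -3a³ - 21a² + 108 = ((3/8)a + 9/4)(-8a² - 8a + 48) + (0)
Last nonzero remainder: -8a² - 8a + 48. Dividing through by -8 gives the monic gcd a² + a - 6.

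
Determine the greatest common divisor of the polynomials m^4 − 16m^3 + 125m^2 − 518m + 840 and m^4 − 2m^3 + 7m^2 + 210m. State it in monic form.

m^2 − 7m + 42

Apply the Euclidean algorithm:
  m^4 − 16m^3 + 125m^2 − 518m + 840 = (m^4 − 2m^3 + 7m^2 + 210m) + (−14m^3 + 118m^2 − 728m + 840)
  m^4 − 2m^3 + 7m^2 + 210m = (−(1/14)m − 45/98)(−14m^3 + 118m^2 − 728m + 840) + ((450/49)m^2 − (450/7)m + 2700/7)
  −14m^3 + 118m^2 − 728m + 840 = (−(343/225)m + 98/45)((450/49)m^2 − (450/7)m + 2700/7) + (0)
Last nonzero remainder: (450/49)m^2 − (450/7)m + 2700/7. Dividing through by 450/49 gives the monic gcd m^2 − 7m + 42.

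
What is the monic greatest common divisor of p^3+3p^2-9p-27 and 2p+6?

p+3

By polynomial division,
  p^3+3p^2-9p-27 = ((1/2)p^2-9/2)(2p+6) + (0)
Last nonzero remainder: 2p+6. Dividing through by 2 gives the monic gcd p+3.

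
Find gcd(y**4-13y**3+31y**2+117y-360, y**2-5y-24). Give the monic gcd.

Euclidean algorithm in ℚ[y]:
  y**4-13y**3+31y**2+117y-360 = (y**2-8y+15)(y**2-5y-24) + (0)
The last nonzero remainder y**2-5y-24 is already monic.

y**2-5y-24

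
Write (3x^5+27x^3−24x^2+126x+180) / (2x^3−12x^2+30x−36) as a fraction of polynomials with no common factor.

Repeated division with remainder:
  3x^5+27x^3−24x^2+126x+180 = ((3/2)x^2+9x+45)(2x^3−12x^2+30x−36) + (300x^2−900x+1800)
  2x^3−12x^2+30x−36 = ((1/150)x−1/50)(300x^2−900x+1800) + (0)
Last nonzero remainder: 300x^2−900x+1800. Dividing through by 300 gives the monic gcd x^2−3x+6.
Cancel x^2−3x+6 from numerator and denominator to get the reduced form.

(3x^3+9x^2+36x+30)/(2x−6)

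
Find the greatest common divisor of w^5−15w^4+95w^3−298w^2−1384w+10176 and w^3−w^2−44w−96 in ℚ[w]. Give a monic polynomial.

Repeated division with remainder:
  w^5−15w^4+95w^3−298w^2−1384w+10176 = (w^2−14w+125)(w^3−w^2−44w−96) + (−693w^2+2772w+22176)
  w^3−w^2−44w−96 = (−(1/693)w−1/231)(−693w^2+2772w+22176) + (0)
Last nonzero remainder: −693w^2+2772w+22176. Dividing through by −693 gives the monic gcd w^2−4w−32.

w^2−4w−32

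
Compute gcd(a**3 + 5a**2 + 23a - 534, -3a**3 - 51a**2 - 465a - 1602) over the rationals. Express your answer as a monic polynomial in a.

a**2 + 11a + 89

Repeated division with remainder:
  a**3 + 5a**2 + 23a - 534 = (-1/3)(-3a**3 - 51a**2 - 465a - 1602) + (-12a**2 - 132a - 1068)
  -3a**3 - 51a**2 - 465a - 1602 = ((1/4)a + 3/2)(-12a**2 - 132a - 1068) + (0)
Last nonzero remainder: -12a**2 - 132a - 1068. Dividing through by -12 gives the monic gcd a**2 + 11a + 89.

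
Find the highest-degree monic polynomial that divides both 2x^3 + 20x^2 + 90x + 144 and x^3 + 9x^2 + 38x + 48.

x^2 + 7x + 24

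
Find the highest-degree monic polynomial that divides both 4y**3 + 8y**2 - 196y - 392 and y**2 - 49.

y**2 - 49

By polynomial division,
  4y**3 + 8y**2 - 196y - 392 = (4y + 8)(y**2 - 49) + (0)
The last nonzero remainder y**2 - 49 is already monic.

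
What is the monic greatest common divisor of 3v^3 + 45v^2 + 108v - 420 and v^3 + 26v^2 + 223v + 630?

Repeated division with remainder:
  3v^3 + 45v^2 + 108v - 420 = (3)(v^3 + 26v^2 + 223v + 630) + (-33v^2 - 561v - 2310)
  v^3 + 26v^2 + 223v + 630 = (-(1/33)v - 3/11)(-33v^2 - 561v - 2310) + (0)
Last nonzero remainder: -33v^2 - 561v - 2310. Dividing through by -33 gives the monic gcd v^2 + 17v + 70.

v^2 + 17v + 70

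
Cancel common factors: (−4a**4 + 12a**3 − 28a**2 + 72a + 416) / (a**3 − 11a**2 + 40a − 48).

(−4a**3 − 4a**2 − 44a − 104)/(a**2 − 7a + 12)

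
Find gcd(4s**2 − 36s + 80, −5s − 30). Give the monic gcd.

1

Euclidean algorithm in ℚ[s]:
  4s**2 − 36s + 80 = (−(4/5)s + 12)(−5s − 30) + (440)
  −5s − 30 = (−(1/88)s − 3/44)(440) + (0)
The last nonzero remainder is the constant 440, so the polynomials are coprime and gcd = 1.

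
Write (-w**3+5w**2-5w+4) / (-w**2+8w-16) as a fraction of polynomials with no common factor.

Euclidean algorithm in ℚ[w]:
  -w**3+5w**2-5w+4 = (w+3)(-w**2+8w-16) + (-13w+52)
  -w**2+8w-16 = ((1/13)w-4/13)(-13w+52) + (0)
Last nonzero remainder: -13w+52. Dividing through by -13 gives the monic gcd w-4.
Cancel w-4 from numerator and denominator to get the reduced form.

(w**2-w+1)/(w-4)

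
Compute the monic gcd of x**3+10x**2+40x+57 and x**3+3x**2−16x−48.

x+3

By polynomial division,
  x**3+10x**2+40x+57 = (x**3+3x**2−16x−48) + (7x**2+56x+105)
  x**3+3x**2−16x−48 = ((1/7)x−5/7)(7x**2+56x+105) + (9x+27)
  7x**2+56x+105 = ((7/9)x+35/9)(9x+27) + (0)
Last nonzero remainder: 9x+27. Dividing through by 9 gives the monic gcd x+3.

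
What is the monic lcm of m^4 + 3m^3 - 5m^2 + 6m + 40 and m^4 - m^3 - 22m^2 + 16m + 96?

m^6 - 4m^5 - 14m^4 + 77m^3 - 62m^2 - 208m + 480

Euclidean algorithm in ℚ[m]:
  m^4 + 3m^3 - 5m^2 + 6m + 40 = (m^4 - m^3 - 22m^2 + 16m + 96) + (4m^3 + 17m^2 - 10m - 56)
  m^4 - m^3 - 22m^2 + 16m + 96 = ((1/4)m - 21/16)(4m^3 + 17m^2 - 10m - 56) + ((45/16)m^2 + (135/8)m + 45/2)
  4m^3 + 17m^2 - 10m - 56 = ((64/45)m - 112/45)((45/16)m^2 + (135/8)m + 45/2) + (0)
Last nonzero remainder: (45/16)m^2 + (135/8)m + 45/2. Dividing through by 45/16 gives the monic gcd m^2 + 6m + 8.
Then lcm(f, g) = f·g / gcd(f, g); expanding and making the result monic gives the answer.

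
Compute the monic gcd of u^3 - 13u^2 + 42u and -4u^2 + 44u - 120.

u - 6

By polynomial division,
  u^3 - 13u^2 + 42u = (-(1/4)u + 1/2)(-4u^2 + 44u - 120) + (-10u + 60)
  -4u^2 + 44u - 120 = ((2/5)u - 2)(-10u + 60) + (0)
Last nonzero remainder: -10u + 60. Dividing through by -10 gives the monic gcd u - 6.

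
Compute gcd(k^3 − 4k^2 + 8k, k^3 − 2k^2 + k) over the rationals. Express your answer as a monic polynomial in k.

Euclidean algorithm in ℚ[k]:
  k^3 − 4k^2 + 8k = (k^3 − 2k^2 + k) + (−2k^2 + 7k)
  k^3 − 2k^2 + k = (−(1/2)k − 3/4)(−2k^2 + 7k) + ((25/4)k)
  −2k^2 + 7k = (−(8/25)k + 28/25)((25/4)k) + (0)
Last nonzero remainder: (25/4)k. Dividing through by 25/4 gives the monic gcd k.

k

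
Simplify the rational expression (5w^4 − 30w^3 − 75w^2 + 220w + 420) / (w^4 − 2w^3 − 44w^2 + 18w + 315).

Apply the Euclidean algorithm:
  5w^4 − 30w^3 − 75w^2 + 220w + 420 = (5)(w^4 − 2w^3 − 44w^2 + 18w + 315) + (−20w^3 + 145w^2 + 130w − 1155)
  w^4 − 2w^3 − 44w^2 + 18w + 315 = (−(1/20)w − 21/80)(−20w^3 + 145w^2 + 130w − 1155) + ((9/16)w^2 − (45/8)w + 189/16)
  −20w^3 + 145w^2 + 130w − 1155 = (−(320/9)w − 880/9)((9/16)w^2 − (45/8)w + 189/16) + (0)
Last nonzero remainder: (9/16)w^2 − (45/8)w + 189/16. Dividing through by 9/16 gives the monic gcd w^2 − 10w + 21.
Cancel w^2 − 10w + 21 from numerator and denominator to get the reduced form.

(5w^2 + 20w + 20)/(w^2 + 8w + 15)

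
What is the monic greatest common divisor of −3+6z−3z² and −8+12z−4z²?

−1+z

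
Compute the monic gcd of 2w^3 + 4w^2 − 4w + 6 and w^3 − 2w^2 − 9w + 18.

w + 3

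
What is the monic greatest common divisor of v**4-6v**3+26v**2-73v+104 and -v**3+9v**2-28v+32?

v**2-5v+8

Repeated division with remainder:
  v**4-6v**3+26v**2-73v+104 = (-v-3)(-v**3+9v**2-28v+32) + (25v**2-125v+200)
  -v**3+9v**2-28v+32 = (-(1/25)v+4/25)(25v**2-125v+200) + (0)
Last nonzero remainder: 25v**2-125v+200. Dividing through by 25 gives the monic gcd v**2-5v+8.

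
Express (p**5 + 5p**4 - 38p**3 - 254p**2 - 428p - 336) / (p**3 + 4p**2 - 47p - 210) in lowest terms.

Repeated division with remainder:
  p**5 + 5p**4 - 38p**3 - 254p**2 - 428p - 336 = (p**2 + p + 5)(p**3 + 4p**2 - 47p - 210) + (-17p**2 + 17p + 714)
  p**3 + 4p**2 - 47p - 210 = (-(1/17)p - 5/17)(-17p**2 + 17p + 714) + (0)
Last nonzero remainder: -17p**2 + 17p + 714. Dividing through by -17 gives the monic gcd p**2 - p - 42.
Cancel p**2 - p - 42 from numerator and denominator to get the reduced form.

(p**3 + 6p**2 + 10p + 8)/(p + 5)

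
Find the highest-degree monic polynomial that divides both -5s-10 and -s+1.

1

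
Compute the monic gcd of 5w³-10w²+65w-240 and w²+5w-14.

1

By polynomial division,
  5w³-10w²+65w-240 = (5w-35)(w²+5w-14) + (310w-730)
  w²+5w-14 = ((1/310)w+114/4805)(310w-730) + (3190/961)
  310w-730 = ((29791/319)w-70153/319)(3190/961) + (0)
The last nonzero remainder is the constant 3190/961, so the polynomials are coprime and gcd = 1.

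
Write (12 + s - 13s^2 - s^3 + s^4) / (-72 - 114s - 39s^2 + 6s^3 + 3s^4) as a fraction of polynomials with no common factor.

(-1 + s)/(6 + 3s)

Euclidean algorithm in ℚ[s]:
  s^4 - s^3 - 13s^2 + s + 12 = (1/3)(3s^4 + 6s^3 - 39s^2 - 114s - 72) + (-3s^3 + 39s + 36)
  3s^4 + 6s^3 - 39s^2 - 114s - 72 = (-s - 2)(-3s^3 + 39s + 36) + (0)
Last nonzero remainder: -3s^3 + 39s + 36. Dividing through by -3 gives the monic gcd s^3 - 13s - 12.
Cancel s^3 - 13s - 12 from numerator and denominator to get the reduced form.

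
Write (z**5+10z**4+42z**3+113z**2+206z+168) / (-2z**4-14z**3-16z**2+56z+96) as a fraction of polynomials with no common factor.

(-z**2-z-7)/(2z-4)

Repeated division with remainder:
  z**5+10z**4+42z**3+113z**2+206z+168 = (-(1/2)z-3/2)(-2z**4-14z**3-16z**2+56z+96) + (13z**3+117z**2+338z+312)
  -2z**4-14z**3-16z**2+56z+96 = (-(2/13)z+4/13)(13z**3+117z**2+338z+312) + (0)
Last nonzero remainder: 13z**3+117z**2+338z+312. Dividing through by 13 gives the monic gcd z**3+9z**2+26z+24.
Cancel z**3+9z**2+26z+24 from numerator and denominator to get the reduced form.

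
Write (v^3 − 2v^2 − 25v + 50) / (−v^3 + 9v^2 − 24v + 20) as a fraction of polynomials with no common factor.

(−v − 5)/(v − 2)

Repeated division with remainder:
  v^3 − 2v^2 − 25v + 50 = (−1)(−v^3 + 9v^2 − 24v + 20) + (7v^2 − 49v + 70)
  −v^3 + 9v^2 − 24v + 20 = (−(1/7)v + 2/7)(7v^2 − 49v + 70) + (0)
Last nonzero remainder: 7v^2 − 49v + 70. Dividing through by 7 gives the monic gcd v^2 − 7v + 10.
Cancel v^2 − 7v + 10 from numerator and denominator to get the reduced form.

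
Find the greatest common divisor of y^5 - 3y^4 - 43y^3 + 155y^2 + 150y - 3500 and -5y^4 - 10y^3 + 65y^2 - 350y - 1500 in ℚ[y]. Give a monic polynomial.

Repeated division with remainder:
  y^5 - 3y^4 - 43y^3 + 155y^2 + 150y - 3500 = (-(1/5)y + 1)(-5y^4 - 10y^3 + 65y^2 - 350y - 1500) + (-20y^3 + 20y^2 + 200y - 2000)
  -5y^4 - 10y^3 + 65y^2 - 350y - 1500 = ((1/4)y + 3/4)(-20y^3 + 20y^2 + 200y - 2000) + (0)
Last nonzero remainder: -20y^3 + 20y^2 + 200y - 2000. Dividing through by -20 gives the monic gcd y^3 - y^2 - 10y + 100.

y^3 - y^2 - 10y + 100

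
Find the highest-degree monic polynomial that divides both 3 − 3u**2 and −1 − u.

1 + u

By polynomial division,
  −3u**2 + 3 = (3u − 3)(−u − 1) + (0)
Last nonzero remainder: −u − 1. Dividing through by −1 gives the monic gcd u + 1.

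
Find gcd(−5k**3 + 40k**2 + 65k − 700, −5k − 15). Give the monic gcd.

1

Euclidean algorithm in ℚ[k]:
  −5k**3 + 40k**2 + 65k − 700 = (k**2 − 11k + 20)(−5k − 15) + (−400)
  −5k − 15 = ((1/80)k + 3/80)(−400) + (0)
The last nonzero remainder is the constant −400, so the polynomials are coprime and gcd = 1.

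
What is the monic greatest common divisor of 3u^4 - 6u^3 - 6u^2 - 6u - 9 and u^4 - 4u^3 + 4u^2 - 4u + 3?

u^3 - 3u^2 + u - 3

Euclidean algorithm in ℚ[u]:
  3u^4 - 6u^3 - 6u^2 - 6u - 9 = (3)(u^4 - 4u^3 + 4u^2 - 4u + 3) + (6u^3 - 18u^2 + 6u - 18)
  u^4 - 4u^3 + 4u^2 - 4u + 3 = ((1/6)u - 1/6)(6u^3 - 18u^2 + 6u - 18) + (0)
Last nonzero remainder: 6u^3 - 18u^2 + 6u - 18. Dividing through by 6 gives the monic gcd u^3 - 3u^2 + u - 3.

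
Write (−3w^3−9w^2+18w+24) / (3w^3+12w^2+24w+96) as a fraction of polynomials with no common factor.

Apply the Euclidean algorithm:
  −3w^3−9w^2+18w+24 = (−1)(3w^3+12w^2+24w+96) + (3w^2+42w+120)
  3w^3+12w^2+24w+96 = (w−10)(3w^2+42w+120) + (324w+1296)
  3w^2+42w+120 = ((1/108)w+5/54)(324w+1296) + (0)
Last nonzero remainder: 324w+1296. Dividing through by 324 gives the monic gcd w+4.
Cancel w+4 from numerator and denominator to get the reduced form.

(−w^2+w+2)/(w^2+8)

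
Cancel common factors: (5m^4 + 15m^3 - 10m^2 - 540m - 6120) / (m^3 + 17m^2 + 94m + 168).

(5m^3 - 15m^2 + 80m - 1020)/(m^2 + 11m + 28)

Repeated division with remainder:
  5m^4 + 15m^3 - 10m^2 - 540m - 6120 = (5m - 70)(m^3 + 17m^2 + 94m + 168) + (710m^2 + 5200m + 5640)
  m^3 + 17m^2 + 94m + 168 = ((1/710)m + 687/50410)(710m^2 + 5200m + 5640) + ((76570/5041)m + 459420/5041)
  710m^2 + 5200m + 5640 = ((357911/7657)m + 473854/7657)((76570/5041)m + 459420/5041) + (0)
Last nonzero remainder: (76570/5041)m + 459420/5041. Dividing through by 76570/5041 gives the monic gcd m + 6.
Cancel m + 6 from numerator and denominator to get the reduced form.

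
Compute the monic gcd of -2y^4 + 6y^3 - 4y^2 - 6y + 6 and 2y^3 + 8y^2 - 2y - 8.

y^2 - 1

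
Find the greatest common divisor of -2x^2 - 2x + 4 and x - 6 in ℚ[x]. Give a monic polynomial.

Repeated division with remainder:
  -2x^2 - 2x + 4 = (-2x - 14)(x - 6) + (-80)
  x - 6 = (-(1/80)x + 3/40)(-80) + (0)
The last nonzero remainder is the constant -80, so the polynomials are coprime and gcd = 1.

1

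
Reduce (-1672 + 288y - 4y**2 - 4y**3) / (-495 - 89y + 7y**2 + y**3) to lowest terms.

Euclidean algorithm in ℚ[y]:
  -4y**3 - 4y**2 + 288y - 1672 = (-4)(y**3 + 7y**2 - 89y - 495) + (24y**2 - 68y - 3652)
  y**3 + 7y**2 - 89y - 495 = ((1/24)y + 59/144)(24y**2 - 68y - 3652) + ((3277/36)y + 36047/36)
  24y**2 - 68y - 3652 = ((864/3277)y - 11952/3277)((3277/36)y + 36047/36) + (0)
Last nonzero remainder: (3277/36)y + 36047/36. Dividing through by 3277/36 gives the monic gcd y + 11.
Cancel y + 11 from numerator and denominator to get the reduced form.

(-152 + 40y - 4y**2)/(-45 - 4y + y**2)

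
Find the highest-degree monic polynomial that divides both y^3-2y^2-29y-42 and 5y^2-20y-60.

y+2

Apply the Euclidean algorithm:
  y^3-2y^2-29y-42 = ((1/5)y+2/5)(5y^2-20y-60) + (-9y-18)
  5y^2-20y-60 = (-(5/9)y+10/3)(-9y-18) + (0)
Last nonzero remainder: -9y-18. Dividing through by -9 gives the monic gcd y+2.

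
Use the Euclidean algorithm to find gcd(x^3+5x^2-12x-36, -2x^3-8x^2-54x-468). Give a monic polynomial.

x+6

Euclidean algorithm in ℚ[x]:
  x^3+5x^2-12x-36 = (-1/2)(-2x^3-8x^2-54x-468) + (x^2-39x-270)
  -2x^3-8x^2-54x-468 = (-2x-86)(x^2-39x-270) + (-3948x-23688)
  x^2-39x-270 = (-(1/3948)x+15/1316)(-3948x-23688) + (0)
Last nonzero remainder: -3948x-23688. Dividing through by -3948 gives the monic gcd x+6.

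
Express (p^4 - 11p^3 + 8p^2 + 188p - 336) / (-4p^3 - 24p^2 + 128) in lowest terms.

(-p^2 + 13p - 42)/(4p + 16)

By polynomial division,
  p^4 - 11p^3 + 8p^2 + 188p - 336 = (-(1/4)p + 17/4)(-4p^3 - 24p^2 + 128) + (110p^2 + 220p - 880)
  -4p^3 - 24p^2 + 128 = (-(2/55)p - 8/55)(110p^2 + 220p - 880) + (0)
Last nonzero remainder: 110p^2 + 220p - 880. Dividing through by 110 gives the monic gcd p^2 + 2p - 8.
Cancel p^2 + 2p - 8 from numerator and denominator to get the reduced form.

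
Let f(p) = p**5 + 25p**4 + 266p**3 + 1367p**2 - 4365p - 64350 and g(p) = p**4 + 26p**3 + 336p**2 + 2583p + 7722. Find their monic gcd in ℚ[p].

p**3 + 20p**2 + 216p + 1287

By polynomial division,
  p**5 + 25p**4 + 266p**3 + 1367p**2 - 4365p - 64350 = (p - 1)(p**4 + 26p**3 + 336p**2 + 2583p + 7722) + (-44p**3 - 880p**2 - 9504p - 56628)
  p**4 + 26p**3 + 336p**2 + 2583p + 7722 = (-(1/44)p - 3/22)(-44p**3 - 880p**2 - 9504p - 56628) + (0)
Last nonzero remainder: -44p**3 - 880p**2 - 9504p - 56628. Dividing through by -44 gives the monic gcd p**3 + 20p**2 + 216p + 1287.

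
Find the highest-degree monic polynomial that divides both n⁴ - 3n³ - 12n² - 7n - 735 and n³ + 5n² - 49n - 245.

By polynomial division,
  n⁴ - 3n³ - 12n² - 7n - 735 = (n - 8)(n³ + 5n² - 49n - 245) + (77n² - 154n - 2695)
  n³ + 5n² - 49n - 245 = ((1/77)n + 1/11)(77n² - 154n - 2695) + (0)
Last nonzero remainder: 77n² - 154n - 2695. Dividing through by 77 gives the monic gcd n² - 2n - 35.

n² - 2n - 35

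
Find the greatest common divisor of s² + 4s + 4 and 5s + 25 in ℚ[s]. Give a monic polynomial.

1

By polynomial division,
  s² + 4s + 4 = ((1/5)s - 1/5)(5s + 25) + (9)
  5s + 25 = ((5/9)s + 25/9)(9) + (0)
The last nonzero remainder is the constant 9, so the polynomials are coprime and gcd = 1.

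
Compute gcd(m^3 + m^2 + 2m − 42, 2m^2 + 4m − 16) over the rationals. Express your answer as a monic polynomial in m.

1

Apply the Euclidean algorithm:
  m^3 + m^2 + 2m − 42 = ((1/2)m − 1/2)(2m^2 + 4m − 16) + (12m − 50)
  2m^2 + 4m − 16 = ((1/6)m + 37/36)(12m − 50) + (637/18)
  12m − 50 = ((216/637)m − 900/637)(637/18) + (0)
The last nonzero remainder is the constant 637/18, so the polynomials are coprime and gcd = 1.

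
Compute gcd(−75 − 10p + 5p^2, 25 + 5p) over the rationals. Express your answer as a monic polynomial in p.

1

By polynomial division,
  5p^2 − 10p − 75 = (p − 7)(5p + 25) + (100)
  5p + 25 = ((1/20)p + 1/4)(100) + (0)
The last nonzero remainder is the constant 100, so the polynomials are coprime and gcd = 1.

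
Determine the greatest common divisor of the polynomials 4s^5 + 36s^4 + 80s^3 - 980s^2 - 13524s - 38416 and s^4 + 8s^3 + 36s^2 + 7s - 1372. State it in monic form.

s^3 + 12s^2 + 84s + 343

By polynomial division,
  4s^5 + 36s^4 + 80s^3 - 980s^2 - 13524s - 38416 = (4s + 4)(s^4 + 8s^3 + 36s^2 + 7s - 1372) + (-96s^3 - 1152s^2 - 8064s - 32928)
  s^4 + 8s^3 + 36s^2 + 7s - 1372 = (-(1/96)s + 1/24)(-96s^3 - 1152s^2 - 8064s - 32928) + (0)
Last nonzero remainder: -96s^3 - 1152s^2 - 8064s - 32928. Dividing through by -96 gives the monic gcd s^3 + 12s^2 + 84s + 343.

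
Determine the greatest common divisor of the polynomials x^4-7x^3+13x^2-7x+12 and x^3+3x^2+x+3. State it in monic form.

Euclidean algorithm in ℚ[x]:
  x^4-7x^3+13x^2-7x+12 = (x-10)(x^3+3x^2+x+3) + (42x^2+42)
  x^3+3x^2+x+3 = ((1/42)x+1/14)(42x^2+42) + (0)
Last nonzero remainder: 42x^2+42. Dividing through by 42 gives the monic gcd x^2+1.

x^2+1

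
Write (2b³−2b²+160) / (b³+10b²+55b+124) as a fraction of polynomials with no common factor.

(2b²−10b+40)/(b²+6b+31)

Apply the Euclidean algorithm:
  2b³−2b²+160 = (2)(b³+10b²+55b+124) + (−22b²−110b−88)
  b³+10b²+55b+124 = (−(1/22)b−5/22)(−22b²−110b−88) + (26b+104)
  −22b²−110b−88 = (−(11/13)b−11/13)(26b+104) + (0)
Last nonzero remainder: 26b+104. Dividing through by 26 gives the monic gcd b+4.
Cancel b+4 from numerator and denominator to get the reduced form.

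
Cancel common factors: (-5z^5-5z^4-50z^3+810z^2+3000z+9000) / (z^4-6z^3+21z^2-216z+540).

(-5z^2-20z-50)/(z-3)

Apply the Euclidean algorithm:
  -5z^5-5z^4-50z^3+810z^2+3000z+9000 = (-5z-35)(z^4-6z^3+21z^2-216z+540) + (-155z^3+465z^2-1860z+27900)
  z^4-6z^3+21z^2-216z+540 = (-(1/155)z+3/155)(-155z^3+465z^2-1860z+27900) + (0)
Last nonzero remainder: -155z^3+465z^2-1860z+27900. Dividing through by -155 gives the monic gcd z^3-3z^2+12z-180.
Cancel z^3-3z^2+12z-180 from numerator and denominator to get the reduced form.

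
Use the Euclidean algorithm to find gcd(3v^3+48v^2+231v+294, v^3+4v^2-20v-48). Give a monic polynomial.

Repeated division with remainder:
  3v^3+48v^2+231v+294 = (3)(v^3+4v^2-20v-48) + (36v^2+291v+438)
  v^3+4v^2-20v-48 = ((1/36)v-49/432)(36v^2+291v+438) + ((121/144)v+121/72)
  36v^2+291v+438 = ((5184/121)v+31536/121)((121/144)v+121/72) + (0)
Last nonzero remainder: (121/144)v+121/72. Dividing through by 121/144 gives the monic gcd v+2.

v+2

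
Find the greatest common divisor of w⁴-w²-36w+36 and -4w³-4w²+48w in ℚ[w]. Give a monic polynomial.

Euclidean algorithm in ℚ[w]:
  w⁴-w²-36w+36 = (-(1/4)w+1/4)(-4w³-4w²+48w) + (12w²-48w+36)
  -4w³-4w²+48w = (-(1/3)w-5/3)(12w²-48w+36) + (-20w+60)
  12w²-48w+36 = (-(3/5)w+3/5)(-20w+60) + (0)
Last nonzero remainder: -20w+60. Dividing through by -20 gives the monic gcd w-3.

w-3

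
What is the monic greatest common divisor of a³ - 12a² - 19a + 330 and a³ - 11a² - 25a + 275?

a² - 6a - 55

Apply the Euclidean algorithm:
  a³ - 12a² - 19a + 330 = (a³ - 11a² - 25a + 275) + (-a² + 6a + 55)
  a³ - 11a² - 25a + 275 = (-a + 5)(-a² + 6a + 55) + (0)
Last nonzero remainder: -a² + 6a + 55. Dividing through by -1 gives the monic gcd a² - 6a - 55.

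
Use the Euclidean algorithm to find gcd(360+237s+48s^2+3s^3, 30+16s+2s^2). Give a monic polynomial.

By polynomial division,
  3s^3+48s^2+237s+360 = ((3/2)s+12)(2s^2+16s+30) + (0)
Last nonzero remainder: 2s^2+16s+30. Dividing through by 2 gives the monic gcd s^2+8s+15.

15+8s+s^2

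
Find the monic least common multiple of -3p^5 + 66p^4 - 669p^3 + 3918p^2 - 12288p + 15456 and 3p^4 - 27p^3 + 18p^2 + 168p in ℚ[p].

p^7 - 20p^6 + 179p^5 - 860p^4 + 1484p^3 + 3040p^2 - 10304p

By polynomial division,
  -3p^5 + 66p^4 - 669p^3 + 3918p^2 - 12288p + 15456 = (-p + 13)(3p^4 - 27p^3 + 18p^2 + 168p) + (-300p^3 + 3852p^2 - 14472p + 15456)
  3p^4 - 27p^3 + 18p^2 + 168p = (-(1/100)p - 24/625)(-300p^3 + 3852p^2 - 14472p + 15456) + ((13248/625)p^2 - (145728/625)p + 370944/625)
  -300p^3 + 3852p^2 - 14472p + 15456 = (-(15625/1104)p + 625/24)((13248/625)p^2 - (145728/625)p + 370944/625) + (0)
Last nonzero remainder: (13248/625)p^2 - (145728/625)p + 370944/625. Dividing through by 13248/625 gives the monic gcd p^2 - 11p + 28.
Then lcm(f, g) = f·g / gcd(f, g); expanding and making the result monic gives the answer.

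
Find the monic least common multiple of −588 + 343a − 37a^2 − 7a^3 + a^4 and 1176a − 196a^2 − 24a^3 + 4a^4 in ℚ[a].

Euclidean algorithm in ℚ[a]:
  a^4 − 7a^3 − 37a^2 + 343a − 588 = (1/4)(4a^4 − 24a^3 − 196a^2 + 1176a) + (−a^3 + 12a^2 + 49a − 588)
  4a^4 − 24a^3 − 196a^2 + 1176a = (−4a − 24)(−a^3 + 12a^2 + 49a − 588) + (288a^2 − 14112)
  −a^3 + 12a^2 + 49a − 588 = (−(1/288)a + 1/24)(288a^2 − 14112) + (0)
Last nonzero remainder: 288a^2 − 14112. Dividing through by 288 gives the monic gcd a^2 − 49.
Then lcm(f, g) = f·g / gcd(f, g); expanding and making the result monic gives the answer.

3528a − 2646a^2 + 565a^3 + 5a^4 − 13a^5 + a^6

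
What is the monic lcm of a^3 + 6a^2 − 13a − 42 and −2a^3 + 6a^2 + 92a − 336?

Repeated division with remainder:
  a^3 + 6a^2 − 13a − 42 = (−1/2)(−2a^3 + 6a^2 + 92a − 336) + (9a^2 + 33a − 210)
  −2a^3 + 6a^2 + 92a − 336 = (−(2/9)a + 40/27)(9a^2 + 33a − 210) + (−(32/9)a − 224/9)
  9a^2 + 33a − 210 = (−(81/32)a + 135/16)(−(32/9)a − 224/9) + (0)
Last nonzero remainder: −(32/9)a − 224/9. Dividing through by −32/9 gives the monic gcd a + 7.
Then lcm(f, g) = f·g / gcd(f, g); expanding and making the result monic gives the answer.

a^5 − 4a^4 − 49a^3 + 232a^2 + 108a − 1008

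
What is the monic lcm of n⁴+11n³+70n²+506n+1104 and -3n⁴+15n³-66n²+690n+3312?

n⁵+3n⁴-18n³-54n²-2944n-8832

Euclidean algorithm in ℚ[n]:
  n⁴+11n³+70n²+506n+1104 = (-1/3)(-3n⁴+15n³-66n²+690n+3312) + (16n³+48n²+736n+2208)
  -3n⁴+15n³-66n²+690n+3312 = (-(3/16)n+3/2)(16n³+48n²+736n+2208) + (0)
Last nonzero remainder: 16n³+48n²+736n+2208. Dividing through by 16 gives the monic gcd n³+3n²+46n+138.
Then lcm(f, g) = f·g / gcd(f, g); expanding and making the result monic gives the answer.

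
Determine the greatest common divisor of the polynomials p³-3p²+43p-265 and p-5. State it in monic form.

p-5

Repeated division with remainder:
  p³-3p²+43p-265 = (p²+2p+53)(p-5) + (0)
The last nonzero remainder p-5 is already monic.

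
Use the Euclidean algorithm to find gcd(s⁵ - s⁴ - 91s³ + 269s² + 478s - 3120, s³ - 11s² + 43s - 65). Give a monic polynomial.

Apply the Euclidean algorithm:
  s⁵ - s⁴ - 91s³ + 269s² + 478s - 3120 = (s² + 10s - 24)(s³ - 11s² + 43s - 65) + (-360s² + 2160s - 4680)
  s³ - 11s² + 43s - 65 = (-(1/360)s + 1/72)(-360s² + 2160s - 4680) + (0)
Last nonzero remainder: -360s² + 2160s - 4680. Dividing through by -360 gives the monic gcd s² - 6s + 13.

s² - 6s + 13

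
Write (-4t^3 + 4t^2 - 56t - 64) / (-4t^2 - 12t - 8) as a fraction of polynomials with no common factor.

Euclidean algorithm in ℚ[t]:
  -4t^3 + 4t^2 - 56t - 64 = (t - 4)(-4t^2 - 12t - 8) + (-96t - 96)
  -4t^2 - 12t - 8 = ((1/24)t + 1/12)(-96t - 96) + (0)
Last nonzero remainder: -96t - 96. Dividing through by -96 gives the monic gcd t + 1.
Cancel t + 1 from numerator and denominator to get the reduced form.

(t^2 - 2t + 16)/(t + 2)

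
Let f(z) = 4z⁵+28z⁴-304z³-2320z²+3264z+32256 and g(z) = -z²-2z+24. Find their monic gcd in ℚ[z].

Apply the Euclidean algorithm:
  4z⁵+28z⁴-304z³-2320z²+3264z+32256 = (-4z³-20z²+248z+1344)(-z²-2z+24) + (0)
Last nonzero remainder: -z²-2z+24. Dividing through by -1 gives the monic gcd z²+2z-24.

z²+2z-24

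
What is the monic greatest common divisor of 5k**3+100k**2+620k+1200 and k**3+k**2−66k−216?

Euclidean algorithm in ℚ[k]:
  5k**3+100k**2+620k+1200 = (5)(k**3+k**2−66k−216) + (95k**2+950k+2280)
  k**3+k**2−66k−216 = ((1/95)k−9/95)(95k**2+950k+2280) + (0)
Last nonzero remainder: 95k**2+950k+2280. Dividing through by 95 gives the monic gcd k**2+10k+24.

k**2+10k+24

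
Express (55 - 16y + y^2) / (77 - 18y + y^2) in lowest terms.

(-5 + y)/(-7 + y)

Repeated division with remainder:
  y^2 - 16y + 55 = (y^2 - 18y + 77) + (2y - 22)
  y^2 - 18y + 77 = ((1/2)y - 7/2)(2y - 22) + (0)
Last nonzero remainder: 2y - 22. Dividing through by 2 gives the monic gcd y - 11.
Cancel y - 11 from numerator and denominator to get the reduced form.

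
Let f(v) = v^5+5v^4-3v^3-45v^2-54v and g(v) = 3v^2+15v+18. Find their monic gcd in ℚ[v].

v^2+5v+6

Euclidean algorithm in ℚ[v]:
  v^5+5v^4-3v^3-45v^2-54v = ((1/3)v^3-3v)(3v^2+15v+18) + (0)
Last nonzero remainder: 3v^2+15v+18. Dividing through by 3 gives the monic gcd v^2+5v+6.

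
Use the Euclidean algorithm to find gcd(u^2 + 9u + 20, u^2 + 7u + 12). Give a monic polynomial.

Repeated division with remainder:
  u^2 + 9u + 20 = (u^2 + 7u + 12) + (2u + 8)
  u^2 + 7u + 12 = ((1/2)u + 3/2)(2u + 8) + (0)
Last nonzero remainder: 2u + 8. Dividing through by 2 gives the monic gcd u + 4.

u + 4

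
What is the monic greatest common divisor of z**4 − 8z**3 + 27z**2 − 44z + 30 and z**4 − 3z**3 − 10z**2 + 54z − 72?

Apply the Euclidean algorithm:
  z**4 − 8z**3 + 27z**2 − 44z + 30 = (z**4 − 3z**3 − 10z**2 + 54z − 72) + (−5z**3 + 37z**2 − 98z + 102)
  z**4 − 3z**3 − 10z**2 + 54z − 72 = (−(1/5)z − 22/25)(−5z**3 + 37z**2 − 98z + 102) + ((74/25)z**2 − (296/25)z + 444/25)
  −5z**3 + 37z**2 − 98z + 102 = (−(125/74)z + 425/74)((74/25)z**2 − (296/25)z + 444/25) + (0)
Last nonzero remainder: (74/25)z**2 − (296/25)z + 444/25. Dividing through by 74/25 gives the monic gcd z**2 − 4z + 6.

z**2 − 4z + 6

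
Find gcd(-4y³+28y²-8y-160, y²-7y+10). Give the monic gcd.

y-5

Euclidean algorithm in ℚ[y]:
  -4y³+28y²-8y-160 = (-4y)(y²-7y+10) + (32y-160)
  y²-7y+10 = ((1/32)y-1/16)(32y-160) + (0)
Last nonzero remainder: 32y-160. Dividing through by 32 gives the monic gcd y-5.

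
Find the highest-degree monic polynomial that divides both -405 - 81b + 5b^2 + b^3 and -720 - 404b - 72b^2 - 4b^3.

Euclidean algorithm in ℚ[b]:
  b^3 + 5b^2 - 81b - 405 = (-1/4)(-4b^3 - 72b^2 - 404b - 720) + (-13b^2 - 182b - 585)
  -4b^3 - 72b^2 - 404b - 720 = ((4/13)b + 16/13)(-13b^2 - 182b - 585) + (0)
Last nonzero remainder: -13b^2 - 182b - 585. Dividing through by -13 gives the monic gcd b^2 + 14b + 45.

45 + 14b + b^2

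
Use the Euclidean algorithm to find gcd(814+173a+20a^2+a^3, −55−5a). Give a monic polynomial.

Repeated division with remainder:
  a^3+20a^2+173a+814 = (−(1/5)a^2−(9/5)a−74/5)(−5a−55) + (0)
Last nonzero remainder: −5a−55. Dividing through by −5 gives the monic gcd a+11.

11+a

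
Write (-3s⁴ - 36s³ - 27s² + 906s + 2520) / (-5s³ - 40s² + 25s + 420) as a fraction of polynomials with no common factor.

(3s² + 3s - 90)/(5s - 15)

Apply the Euclidean algorithm:
  -3s⁴ - 36s³ - 27s² + 906s + 2520 = ((3/5)s + 12/5)(-5s³ - 40s² + 25s + 420) + (54s² + 594s + 1512)
  -5s³ - 40s² + 25s + 420 = (-(5/54)s + 5/18)(54s² + 594s + 1512) + (0)
Last nonzero remainder: 54s² + 594s + 1512. Dividing through by 54 gives the monic gcd s² + 11s + 28.
Cancel s² + 11s + 28 from numerator and denominator to get the reduced form.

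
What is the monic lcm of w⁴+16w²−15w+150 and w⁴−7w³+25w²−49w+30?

Apply the Euclidean algorithm:
  w⁴+16w²−15w+150 = (w⁴−7w³+25w²−49w+30) + (7w³−9w²+34w+120)
  w⁴−7w³+25w²−49w+30 = ((1/7)w−40/49)(7w³−9w²+34w+120) + ((627/49)w²−(1881/49)w+6270/49)
  7w³−9w²+34w+120 = ((343/627)w+196/209)((627/49)w²−(1881/49)w+6270/49) + (0)
Last nonzero remainder: (627/49)w²−(1881/49)w+6270/49. Dividing through by 627/49 gives the monic gcd w²−3w+10.
Then lcm(f, g) = f·g / gcd(f, g); expanding and making the result monic gives the answer.

w⁶−4w⁵+19w⁴−79w³+258w²−645w+450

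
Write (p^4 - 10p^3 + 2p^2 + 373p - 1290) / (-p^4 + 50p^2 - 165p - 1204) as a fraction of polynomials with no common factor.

Apply the Euclidean algorithm:
  p^4 - 10p^3 + 2p^2 + 373p - 1290 = (-1)(-p^4 + 50p^2 - 165p - 1204) + (-10p^3 + 52p^2 + 208p - 2494)
  -p^4 + 50p^2 - 165p - 1204 = ((1/10)p + 13/25)(-10p^3 + 52p^2 + 208p - 2494) + ((54/25)p^2 - (594/25)p + 2322/25)
  -10p^3 + 52p^2 + 208p - 2494 = (-(125/27)p - 725/27)((54/25)p^2 - (594/25)p + 2322/25) + (0)
Last nonzero remainder: (54/25)p^2 - (594/25)p + 2322/25. Dividing through by 54/25 gives the monic gcd p^2 - 11p + 43.
Cancel p^2 - 11p + 43 from numerator and denominator to get the reduced form.

(-p^2 - p + 30)/(p^2 + 11p + 28)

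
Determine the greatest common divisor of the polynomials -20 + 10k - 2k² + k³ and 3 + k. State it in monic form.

1

By polynomial division,
  k³ - 2k² + 10k - 20 = (k² - 5k + 25)(k + 3) + (-95)
  k + 3 = (-(1/95)k - 3/95)(-95) + (0)
The last nonzero remainder is the constant -95, so the polynomials are coprime and gcd = 1.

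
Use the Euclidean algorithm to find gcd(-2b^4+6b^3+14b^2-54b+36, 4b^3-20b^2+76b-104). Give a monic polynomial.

Repeated division with remainder:
  -2b^4+6b^3+14b^2-54b+36 = (-(1/2)b-1)(4b^3-20b^2+76b-104) + (32b^2-30b-68)
  4b^3-20b^2+76b-104 = ((1/8)b-65/128)(32b^2-30b-68) + ((4433/64)b-4433/32)
  32b^2-30b-68 = ((2048/4433)b+2176/4433)((4433/64)b-4433/32) + (0)
Last nonzero remainder: (4433/64)b-4433/32. Dividing through by 4433/64 gives the monic gcd b-2.

b-2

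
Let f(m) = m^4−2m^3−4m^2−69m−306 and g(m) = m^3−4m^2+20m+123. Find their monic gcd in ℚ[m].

Euclidean algorithm in ℚ[m]:
  m^4−2m^3−4m^2−69m−306 = (m+2)(m^3−4m^2+20m+123) + (−16m^2−232m−552)
  m^3−4m^2+20m+123 = (−(1/16)m+37/32)(−16m^2−232m−552) + ((1015/4)m+3045/4)
  −16m^2−232m−552 = (−(64/1015)m−736/1015)((1015/4)m+3045/4) + (0)
Last nonzero remainder: (1015/4)m+3045/4. Dividing through by 1015/4 gives the monic gcd m+3.

m+3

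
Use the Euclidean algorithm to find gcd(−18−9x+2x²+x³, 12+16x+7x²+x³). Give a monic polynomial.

6+5x+x²

Apply the Euclidean algorithm:
  x³+2x²−9x−18 = (x³+7x²+16x+12) + (−5x²−25x−30)
  x³+7x²+16x+12 = (−(1/5)x−2/5)(−5x²−25x−30) + (0)
Last nonzero remainder: −5x²−25x−30. Dividing through by −5 gives the monic gcd x²+5x+6.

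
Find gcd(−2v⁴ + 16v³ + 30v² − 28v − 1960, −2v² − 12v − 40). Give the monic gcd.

v² + 6v + 20

Repeated division with remainder:
  −2v⁴ + 16v³ + 30v² − 28v − 1960 = (v² − 14v + 49)(−2v² − 12v − 40) + (0)
Last nonzero remainder: −2v² − 12v − 40. Dividing through by −2 gives the monic gcd v² + 6v + 20.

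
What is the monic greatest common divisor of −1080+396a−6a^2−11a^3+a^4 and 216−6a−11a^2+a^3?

−6+a

Repeated division with remainder:
  a^4−11a^3−6a^2+396a−1080 = (a)(a^3−11a^2−6a+216) + (180a−1080)
  a^3−11a^2−6a+216 = ((1/180)a^2−(1/36)a−1/5)(180a−1080) + (0)
Last nonzero remainder: 180a−1080. Dividing through by 180 gives the monic gcd a−6.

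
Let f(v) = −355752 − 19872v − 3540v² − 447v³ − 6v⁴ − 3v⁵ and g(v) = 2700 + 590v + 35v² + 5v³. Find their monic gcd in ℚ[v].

By polynomial division,
  −3v⁵ − 6v⁴ − 447v³ − 3540v² − 19872v − 355752 = (−(3/5)v² + 3v − 198/5)(5v³ + 35v² + 590v + 2700) + (−2304v² − 4608v − 248832)
  5v³ + 35v² + 590v + 2700 = (−(5/2304)v − 25/2304)(−2304v² − 4608v − 248832) + (0)
Last nonzero remainder: −2304v² − 4608v − 248832. Dividing through by −2304 gives the monic gcd v² + 2v + 108.

108 + 2v + v²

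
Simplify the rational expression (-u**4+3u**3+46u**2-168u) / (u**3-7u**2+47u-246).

(-u**3-3u**2+28u)/(u**2-u+41)

By polynomial division,
  -u**4+3u**3+46u**2-168u = (-u-4)(u**3-7u**2+47u-246) + (65u**2-226u-984)
  u**3-7u**2+47u-246 = ((1/65)u-229/4225)(65u**2-226u-984) + ((210781/4225)u-1264686/4225)
  65u**2-226u-984 = ((274625/210781)u+16900/5141)((210781/4225)u-1264686/4225) + (0)
Last nonzero remainder: (210781/4225)u-1264686/4225. Dividing through by 210781/4225 gives the monic gcd u-6.
Cancel u-6 from numerator and denominator to get the reduced form.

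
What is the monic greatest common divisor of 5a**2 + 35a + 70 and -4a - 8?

1

By polynomial division,
  5a**2 + 35a + 70 = (-(5/4)a - 25/4)(-4a - 8) + (20)
  -4a - 8 = (-(1/5)a - 2/5)(20) + (0)
The last nonzero remainder is the constant 20, so the polynomials are coprime and gcd = 1.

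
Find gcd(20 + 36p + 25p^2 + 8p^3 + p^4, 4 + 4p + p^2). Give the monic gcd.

By polynomial division,
  p^4 + 8p^3 + 25p^2 + 36p + 20 = (p^2 + 4p + 5)(p^2 + 4p + 4) + (0)
The last nonzero remainder p^2 + 4p + 4 is already monic.

4 + 4p + p^2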